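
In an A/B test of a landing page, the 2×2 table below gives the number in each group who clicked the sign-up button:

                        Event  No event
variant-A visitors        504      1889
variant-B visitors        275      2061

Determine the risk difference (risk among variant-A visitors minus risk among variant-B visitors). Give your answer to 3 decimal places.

RD ≈ 0.093

risk, variant-A visitors = 504/2393 = 0.2106
risk, variant-B visitors = 275/2336 = 0.1177
risk difference = 0.2106 − 0.1177 = 0.093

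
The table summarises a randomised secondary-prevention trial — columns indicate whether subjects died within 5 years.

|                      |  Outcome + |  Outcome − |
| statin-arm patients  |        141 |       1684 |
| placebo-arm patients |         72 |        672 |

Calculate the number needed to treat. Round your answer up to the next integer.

NNT = 52

risk, statin-arm patients = 141/1825 = 0.077260
risk, placebo-arm patients = 72/744 = 0.096774
absolute risk difference = 0.019514
1 / 0.019514 = 51.245 → round up → 52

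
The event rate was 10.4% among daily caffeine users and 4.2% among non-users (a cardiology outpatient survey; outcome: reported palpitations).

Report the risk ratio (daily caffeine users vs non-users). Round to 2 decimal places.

RR = 0.10400 / 0.04200 = 2.48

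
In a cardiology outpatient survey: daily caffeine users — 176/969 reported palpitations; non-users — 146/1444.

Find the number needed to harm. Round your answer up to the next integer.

NNH ≈ 13

risk, daily caffeine users = 176/969 = 0.181631
risk, non-users = 146/1444 = 0.101108
absolute risk difference = 0.080523
1 / 0.080523 = 12.419 → round up → 13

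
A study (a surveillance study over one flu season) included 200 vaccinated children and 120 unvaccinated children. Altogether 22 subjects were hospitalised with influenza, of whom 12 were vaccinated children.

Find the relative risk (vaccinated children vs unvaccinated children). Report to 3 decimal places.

0.720

vaccinated children without the outcome: 200 − 12 = 188
unvaccinated children with the outcome: 22 − 12 = 10
unvaccinated children without the outcome: 120 − 10 = 110
risk, vaccinated children = 12/200 = 0.0600
risk, unvaccinated children = 10/120 = 0.0833
RR = 0.0600 / 0.0833 = 0.720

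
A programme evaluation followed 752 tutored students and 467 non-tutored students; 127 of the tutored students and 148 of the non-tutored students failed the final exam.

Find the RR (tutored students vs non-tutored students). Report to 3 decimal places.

0.533

risk, tutored students = 127/752 = 0.1689
risk, non-tutored students = 148/467 = 0.3169
RR = 0.1689 / 0.3169 = 0.533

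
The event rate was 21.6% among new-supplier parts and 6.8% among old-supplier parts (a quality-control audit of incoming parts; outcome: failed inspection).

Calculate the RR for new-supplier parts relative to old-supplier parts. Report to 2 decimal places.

RR = 0.2160 / 0.0680 = 3.18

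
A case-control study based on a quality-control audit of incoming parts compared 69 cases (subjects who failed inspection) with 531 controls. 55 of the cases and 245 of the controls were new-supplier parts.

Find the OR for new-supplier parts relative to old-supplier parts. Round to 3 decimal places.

OR ≈ 4.586

odds, new-supplier parts = 55/245 = 0.22449
odds, old-supplier parts = 14/286 = 0.04895
OR = 0.22449 / 0.04895 = 4.586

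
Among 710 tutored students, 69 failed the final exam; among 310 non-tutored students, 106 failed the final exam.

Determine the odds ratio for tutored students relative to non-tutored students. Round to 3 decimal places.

OR: 0.207

odds, tutored students = 69/641 = 0.1076
odds, non-tutored students = 106/204 = 0.5196
OR = 0.1076 / 0.5196 = 0.207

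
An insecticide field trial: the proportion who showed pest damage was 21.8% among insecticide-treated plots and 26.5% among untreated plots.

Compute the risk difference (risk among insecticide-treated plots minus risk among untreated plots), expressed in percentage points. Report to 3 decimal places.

risk difference = 0.2180 − 0.2650 = -0.0470 → -4.700 percentage points

RD ≈ -4.700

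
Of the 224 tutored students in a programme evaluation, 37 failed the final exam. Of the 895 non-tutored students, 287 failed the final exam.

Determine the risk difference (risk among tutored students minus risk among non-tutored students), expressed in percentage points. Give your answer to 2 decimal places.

RD ≈ -15.55

risk, tutored students = 37/224 = 0.1652
risk, non-tutored students = 287/895 = 0.3207
risk difference = 0.1652 − 0.3207 = -0.1555 → -15.55 percentage points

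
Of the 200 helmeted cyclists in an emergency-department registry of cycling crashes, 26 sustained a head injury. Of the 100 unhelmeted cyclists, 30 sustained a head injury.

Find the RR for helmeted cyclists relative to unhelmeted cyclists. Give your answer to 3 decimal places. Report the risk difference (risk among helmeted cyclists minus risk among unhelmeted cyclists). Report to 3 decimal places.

RR = 0.433; RD = -0.170

risk, helmeted cyclists = 26/200 = 0.1300
risk, unhelmeted cyclists = 30/100 = 0.3000
RR = 0.1300 / 0.3000 = 0.433
risk difference = 0.1300 − 0.3000 = -0.170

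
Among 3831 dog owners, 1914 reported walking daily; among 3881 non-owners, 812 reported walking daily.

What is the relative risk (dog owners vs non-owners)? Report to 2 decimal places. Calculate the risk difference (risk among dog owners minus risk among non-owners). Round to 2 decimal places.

RR = 2.39; RD = 0.29

risk, dog owners = 1914/3831 = 0.4996
risk, non-owners = 812/3881 = 0.2092
RR = 0.4996 / 0.2092 = 2.39
risk difference = 0.4996 − 0.2092 = 0.29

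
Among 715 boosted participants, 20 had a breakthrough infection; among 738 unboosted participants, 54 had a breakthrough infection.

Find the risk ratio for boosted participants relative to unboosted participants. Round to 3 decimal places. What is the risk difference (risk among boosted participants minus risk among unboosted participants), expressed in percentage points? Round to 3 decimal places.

RR = 0.382; RD = -4.520

risk, boosted participants = 20/715 = 0.02797
risk, unboosted participants = 54/738 = 0.07317
RR = 0.02797 / 0.07317 = 0.382
risk difference = 0.02797 − 0.07317 = -0.04520 → -4.520 percentage points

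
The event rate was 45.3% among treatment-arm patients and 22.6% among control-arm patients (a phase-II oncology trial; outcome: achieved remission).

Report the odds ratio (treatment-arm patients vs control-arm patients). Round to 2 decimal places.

OR: 2.84

odds, treatment-arm patients = 0.4530/0.5470 = 0.8282
odds, control-arm patients = 0.2260/0.7740 = 0.2920
OR = 0.8282 / 0.2920 = 2.84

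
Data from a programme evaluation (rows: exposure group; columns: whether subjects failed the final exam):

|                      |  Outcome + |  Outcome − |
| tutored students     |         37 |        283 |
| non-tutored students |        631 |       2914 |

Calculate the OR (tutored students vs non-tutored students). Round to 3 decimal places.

OR = (37 × 2914) / (283 × 631) = 107818/178573 ≈ 0.604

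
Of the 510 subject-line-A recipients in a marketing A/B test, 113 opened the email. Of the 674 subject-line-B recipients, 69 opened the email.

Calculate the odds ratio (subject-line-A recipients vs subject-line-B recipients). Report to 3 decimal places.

OR = (113 × 605) / (397 × 69) = 68365/27393 ≈ 2.496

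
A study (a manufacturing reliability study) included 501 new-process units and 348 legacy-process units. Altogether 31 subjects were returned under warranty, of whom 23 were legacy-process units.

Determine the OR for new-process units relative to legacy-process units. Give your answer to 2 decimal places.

OR: 0.23

new-process units with the outcome: 31 − 23 = 8
new-process units without the outcome: 501 − 8 = 493
legacy-process units without the outcome: 348 − 23 = 325
OR = (8 × 325) / (493 × 23) = 2600/11339 ≈ 0.23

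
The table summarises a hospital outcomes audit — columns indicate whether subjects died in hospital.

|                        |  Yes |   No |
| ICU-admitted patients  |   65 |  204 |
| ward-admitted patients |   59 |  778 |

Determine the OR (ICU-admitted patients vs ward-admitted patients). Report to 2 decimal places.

OR ≈ 4.20

odds, ICU-admitted patients = 65/204 = 0.3186
odds, ward-admitted patients = 59/778 = 0.0758
OR = 0.3186 / 0.0758 = 4.20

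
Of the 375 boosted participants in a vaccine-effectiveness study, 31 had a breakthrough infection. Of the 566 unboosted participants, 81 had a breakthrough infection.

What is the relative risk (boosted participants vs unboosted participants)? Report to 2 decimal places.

risk, boosted participants = 31/375 = 0.0827
risk, unboosted participants = 81/566 = 0.1431
RR = 0.0827 / 0.1431 = 0.58

RR ≈ 0.58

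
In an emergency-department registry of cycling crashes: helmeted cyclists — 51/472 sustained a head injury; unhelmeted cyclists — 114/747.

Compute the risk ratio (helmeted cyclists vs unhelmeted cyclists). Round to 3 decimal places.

risk, helmeted cyclists = 51/472 = 0.1081
risk, unhelmeted cyclists = 114/747 = 0.1526
RR = 0.1081 / 0.1526 = 0.708

0.708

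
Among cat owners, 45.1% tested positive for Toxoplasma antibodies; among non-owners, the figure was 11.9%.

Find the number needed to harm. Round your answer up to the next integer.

absolute risk difference = 0.332000
1 / 0.332000 = 3.012 → round up → 4

NNH: 4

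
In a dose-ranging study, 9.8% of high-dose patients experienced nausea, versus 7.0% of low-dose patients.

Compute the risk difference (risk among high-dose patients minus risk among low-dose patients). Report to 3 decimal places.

risk difference = 0.0980 − 0.0700 = 0.028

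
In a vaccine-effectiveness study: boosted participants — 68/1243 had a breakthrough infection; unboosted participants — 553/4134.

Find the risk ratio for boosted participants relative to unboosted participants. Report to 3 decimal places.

0.409

risk, boosted participants = 68/1243 = 0.0547
risk, unboosted participants = 553/4134 = 0.1338
RR = 0.0547 / 0.1338 = 0.409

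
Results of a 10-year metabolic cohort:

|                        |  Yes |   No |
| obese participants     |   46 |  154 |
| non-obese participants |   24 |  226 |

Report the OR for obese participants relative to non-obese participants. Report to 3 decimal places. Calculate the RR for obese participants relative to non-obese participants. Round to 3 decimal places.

OR = (46 × 226) / (154 × 24) = 10396/3696 ≈ 2.813
risk, obese participants = 46/200 = 0.2300
risk, non-obese participants = 24/250 = 0.0960
RR = 0.2300 / 0.0960 = 2.396

OR = 2.813; RR = 2.396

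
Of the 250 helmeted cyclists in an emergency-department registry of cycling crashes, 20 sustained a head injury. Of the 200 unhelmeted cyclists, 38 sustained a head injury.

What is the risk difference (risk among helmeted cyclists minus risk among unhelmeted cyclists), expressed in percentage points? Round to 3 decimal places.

-11.000

risk, helmeted cyclists = 20/250 = 0.0800
risk, unhelmeted cyclists = 38/200 = 0.1900
risk difference = 0.0800 − 0.1900 = -0.1100 → -11.000 percentage points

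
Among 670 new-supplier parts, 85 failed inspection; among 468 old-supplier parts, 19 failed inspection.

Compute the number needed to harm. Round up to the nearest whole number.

risk, new-supplier parts = 85/670 = 0.126866
risk, old-supplier parts = 19/468 = 0.040598
absolute risk difference = 0.086267
1 / 0.086267 = 11.592 → round up → 12

12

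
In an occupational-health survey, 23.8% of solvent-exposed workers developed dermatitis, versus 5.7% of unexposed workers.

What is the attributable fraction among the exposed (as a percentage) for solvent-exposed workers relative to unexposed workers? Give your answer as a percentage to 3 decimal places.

AR% = (0.2380 − 0.0570) / 0.2380 = 0.7605 → 76.050%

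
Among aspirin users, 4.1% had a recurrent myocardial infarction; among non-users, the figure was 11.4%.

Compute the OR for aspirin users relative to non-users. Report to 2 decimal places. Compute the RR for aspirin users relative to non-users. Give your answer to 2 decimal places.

OR = 0.33; RR = 0.36

odds, aspirin users = 0.04100/0.95900 = 0.04275
odds, non-users = 0.11400/0.88600 = 0.12867
OR = 0.04275 / 0.12867 = 0.33
RR = 0.04100 / 0.11400 = 0.36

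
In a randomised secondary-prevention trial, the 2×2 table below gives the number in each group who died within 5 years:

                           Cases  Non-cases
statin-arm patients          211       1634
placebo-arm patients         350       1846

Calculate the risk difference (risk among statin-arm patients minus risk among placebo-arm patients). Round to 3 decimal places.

risk, statin-arm patients = 211/1845 = 0.1144
risk, placebo-arm patients = 350/2196 = 0.1594
risk difference = 0.1144 − 0.1594 = -0.045

RD ≈ -0.045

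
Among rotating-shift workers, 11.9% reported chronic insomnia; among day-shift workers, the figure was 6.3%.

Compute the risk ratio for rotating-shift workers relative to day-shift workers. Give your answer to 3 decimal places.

RR = 0.1190 / 0.0630 = 1.889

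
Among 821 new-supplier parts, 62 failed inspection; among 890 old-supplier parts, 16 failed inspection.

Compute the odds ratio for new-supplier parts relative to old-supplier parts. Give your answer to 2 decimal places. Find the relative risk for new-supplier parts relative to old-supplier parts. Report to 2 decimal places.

OR = (62 × 874) / (759 × 16) = 54188/12144 ≈ 4.46
risk, new-supplier parts = 62/821 = 0.07552
risk, old-supplier parts = 16/890 = 0.01798
RR = 0.07552 / 0.01798 = 4.20

OR = 4.46; RR = 4.20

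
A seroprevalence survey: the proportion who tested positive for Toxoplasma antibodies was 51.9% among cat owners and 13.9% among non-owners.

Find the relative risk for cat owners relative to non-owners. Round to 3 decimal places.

RR = 0.5190 / 0.1390 = 3.734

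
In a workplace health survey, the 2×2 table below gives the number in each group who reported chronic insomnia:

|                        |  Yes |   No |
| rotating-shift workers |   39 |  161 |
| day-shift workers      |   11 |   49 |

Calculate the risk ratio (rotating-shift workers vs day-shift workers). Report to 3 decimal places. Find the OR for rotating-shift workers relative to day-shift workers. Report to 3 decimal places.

RR = 1.064; OR = 1.079

risk, rotating-shift workers = 39/200 = 0.1950
risk, day-shift workers = 11/60 = 0.1833
RR = 0.1950 / 0.1833 = 1.064
odds, rotating-shift workers = 39/161 = 0.2422
odds, day-shift workers = 11/49 = 0.2245
OR = 0.2422 / 0.2245 = 1.079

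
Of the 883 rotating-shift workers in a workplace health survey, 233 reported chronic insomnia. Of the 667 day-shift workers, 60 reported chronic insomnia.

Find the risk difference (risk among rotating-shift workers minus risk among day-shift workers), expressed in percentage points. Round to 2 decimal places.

risk, rotating-shift workers = 233/883 = 0.2639
risk, day-shift workers = 60/667 = 0.0900
risk difference = 0.2639 − 0.0900 = 0.1739 → 17.39 percentage points

17.39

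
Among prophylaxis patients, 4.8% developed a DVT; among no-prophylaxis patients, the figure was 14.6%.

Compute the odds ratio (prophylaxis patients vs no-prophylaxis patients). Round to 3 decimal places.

0.295

odds, prophylaxis patients = 0.04800/0.95200 = 0.05042
odds, no-prophylaxis patients = 0.14600/0.85400 = 0.17096
OR = 0.05042 / 0.17096 = 0.295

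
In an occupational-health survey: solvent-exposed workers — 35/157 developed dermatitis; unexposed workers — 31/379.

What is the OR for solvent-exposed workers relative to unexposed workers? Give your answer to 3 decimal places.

OR = (35 × 348) / (122 × 31) = 12180/3782 ≈ 3.221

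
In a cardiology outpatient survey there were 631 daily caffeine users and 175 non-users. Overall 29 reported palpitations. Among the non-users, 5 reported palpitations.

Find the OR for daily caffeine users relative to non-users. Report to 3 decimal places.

1.344

daily caffeine users with the outcome: 29 − 5 = 24
daily caffeine users without the outcome: 631 − 24 = 607
non-users without the outcome: 175 − 5 = 170
odds, daily caffeine users = 24/607 = 0.03954
odds, non-users = 5/170 = 0.02941
OR = 0.03954 / 0.02941 = 1.344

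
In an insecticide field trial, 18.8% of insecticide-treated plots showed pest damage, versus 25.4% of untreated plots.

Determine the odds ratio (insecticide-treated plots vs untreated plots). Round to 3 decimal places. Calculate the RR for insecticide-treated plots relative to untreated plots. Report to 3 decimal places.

odds, insecticide-treated plots = 0.1880/0.8120 = 0.2315
odds, untreated plots = 0.2540/0.7460 = 0.3405
OR = 0.2315 / 0.3405 = 0.680
RR = 0.1880 / 0.2540 = 0.740

OR = 0.680; RR = 0.740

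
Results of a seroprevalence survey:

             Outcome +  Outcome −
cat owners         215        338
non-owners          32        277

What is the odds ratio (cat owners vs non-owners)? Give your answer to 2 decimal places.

OR: 5.51

odds, cat owners = 215/338 = 0.6361
odds, non-owners = 32/277 = 0.1155
OR = 0.6361 / 0.1155 = 5.51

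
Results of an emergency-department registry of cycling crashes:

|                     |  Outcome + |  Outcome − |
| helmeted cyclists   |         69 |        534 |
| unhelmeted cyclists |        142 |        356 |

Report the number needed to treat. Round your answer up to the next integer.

risk, helmeted cyclists = 69/603 = 0.114428
risk, unhelmeted cyclists = 142/498 = 0.285141
absolute risk difference = 0.170713
1 / 0.170713 = 5.858 → round up → 6

NNT ≈ 6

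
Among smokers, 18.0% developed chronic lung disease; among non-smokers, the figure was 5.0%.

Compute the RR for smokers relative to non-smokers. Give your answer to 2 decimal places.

RR = 0.1800 / 0.0500 = 3.60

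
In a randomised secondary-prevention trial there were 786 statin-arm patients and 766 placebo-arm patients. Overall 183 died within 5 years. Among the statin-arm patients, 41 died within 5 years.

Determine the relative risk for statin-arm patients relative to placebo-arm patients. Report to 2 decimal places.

statin-arm patients without the outcome: 786 − 41 = 745
placebo-arm patients with the outcome: 183 − 41 = 142
placebo-arm patients without the outcome: 766 − 142 = 624
risk, statin-arm patients = 41/786 = 0.0522
risk, placebo-arm patients = 142/766 = 0.1854
RR = 0.0522 / 0.1854 = 0.28

0.28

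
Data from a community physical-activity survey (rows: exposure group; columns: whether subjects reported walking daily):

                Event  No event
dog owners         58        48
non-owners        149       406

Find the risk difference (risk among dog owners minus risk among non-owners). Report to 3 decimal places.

0.279

risk, dog owners = 58/106 = 0.5472
risk, non-owners = 149/555 = 0.2685
risk difference = 0.5472 − 0.2685 = 0.279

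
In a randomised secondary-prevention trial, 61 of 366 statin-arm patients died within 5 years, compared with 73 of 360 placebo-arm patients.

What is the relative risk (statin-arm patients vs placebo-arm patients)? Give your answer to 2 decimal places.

risk, statin-arm patients = 61/366 = 0.1667
risk, placebo-arm patients = 73/360 = 0.2028
RR = 0.1667 / 0.2028 = 0.82

RR ≈ 0.82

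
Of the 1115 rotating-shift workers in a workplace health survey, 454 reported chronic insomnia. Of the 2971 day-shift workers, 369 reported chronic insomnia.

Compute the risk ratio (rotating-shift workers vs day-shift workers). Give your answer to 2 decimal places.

3.28

risk, rotating-shift workers = 454/1115 = 0.4072
risk, day-shift workers = 369/2971 = 0.1242
RR = 0.4072 / 0.1242 = 3.28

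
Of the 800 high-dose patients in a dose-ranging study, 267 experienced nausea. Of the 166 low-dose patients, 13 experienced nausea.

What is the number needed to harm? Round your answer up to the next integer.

NNH: 4

risk, high-dose patients = 267/800 = 0.333750
risk, low-dose patients = 13/166 = 0.078313
absolute risk difference = 0.255437
1 / 0.255437 = 3.915 → round up → 4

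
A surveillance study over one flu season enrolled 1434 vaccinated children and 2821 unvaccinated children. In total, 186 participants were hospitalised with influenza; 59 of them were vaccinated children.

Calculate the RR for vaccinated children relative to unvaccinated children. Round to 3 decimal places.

vaccinated children without the outcome: 1434 − 59 = 1375
unvaccinated children with the outcome: 186 − 59 = 127
unvaccinated children without the outcome: 2821 − 127 = 2694
risk, vaccinated children = 59/1434 = 0.04114
risk, unvaccinated children = 127/2821 = 0.04502
RR = 0.04114 / 0.04502 = 0.914

RR = 0.914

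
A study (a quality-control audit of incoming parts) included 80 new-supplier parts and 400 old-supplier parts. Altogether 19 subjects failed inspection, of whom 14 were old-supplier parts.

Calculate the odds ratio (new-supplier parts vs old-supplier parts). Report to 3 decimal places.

1.838

new-supplier parts with the outcome: 19 − 14 = 5
new-supplier parts without the outcome: 80 − 5 = 75
old-supplier parts without the outcome: 400 − 14 = 386
OR = (5 × 386) / (75 × 14) = 1930/1050 ≈ 1.838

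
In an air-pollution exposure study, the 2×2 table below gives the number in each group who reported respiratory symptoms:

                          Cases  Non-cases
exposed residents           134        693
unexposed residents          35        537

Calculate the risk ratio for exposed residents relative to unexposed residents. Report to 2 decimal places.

RR = 2.65

risk, exposed residents = 134/827 = 0.1620
risk, unexposed residents = 35/572 = 0.0612
RR = 0.1620 / 0.0612 = 2.65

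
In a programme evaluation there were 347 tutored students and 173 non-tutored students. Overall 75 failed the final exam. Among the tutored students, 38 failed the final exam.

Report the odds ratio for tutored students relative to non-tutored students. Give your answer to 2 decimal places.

0.45

tutored students without the outcome: 347 − 38 = 309
non-tutored students with the outcome: 75 − 38 = 37
non-tutored students without the outcome: 173 − 37 = 136
OR = (38 × 136) / (309 × 37) = 5168/11433 ≈ 0.45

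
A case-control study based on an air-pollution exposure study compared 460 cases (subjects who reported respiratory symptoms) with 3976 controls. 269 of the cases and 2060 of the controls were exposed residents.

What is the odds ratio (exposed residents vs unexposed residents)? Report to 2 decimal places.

odds, exposed residents = 269/2060 = 0.1306
odds, unexposed residents = 191/1916 = 0.0997
OR = 0.1306 / 0.0997 = 1.31

OR ≈ 1.31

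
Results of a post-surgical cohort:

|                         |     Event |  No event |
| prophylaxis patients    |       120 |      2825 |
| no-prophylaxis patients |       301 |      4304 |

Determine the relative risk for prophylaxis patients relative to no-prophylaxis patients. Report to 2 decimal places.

risk, prophylaxis patients = 120/2945 = 0.04075
risk, no-prophylaxis patients = 301/4605 = 0.06536
RR = 0.04075 / 0.06536 = 0.62

RR: 0.62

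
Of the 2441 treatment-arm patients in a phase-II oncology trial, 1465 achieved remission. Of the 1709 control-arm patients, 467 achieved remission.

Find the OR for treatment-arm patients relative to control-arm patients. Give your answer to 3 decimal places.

OR = (1465 × 1242) / (976 × 467) = 1819530/455792 ≈ 3.992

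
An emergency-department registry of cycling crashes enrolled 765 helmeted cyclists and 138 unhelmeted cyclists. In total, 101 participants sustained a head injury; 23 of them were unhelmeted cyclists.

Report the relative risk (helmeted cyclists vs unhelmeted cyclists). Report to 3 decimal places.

0.612

helmeted cyclists with the outcome: 101 − 23 = 78
helmeted cyclists without the outcome: 765 − 78 = 687
unhelmeted cyclists without the outcome: 138 − 23 = 115
risk, helmeted cyclists = 78/765 = 0.1020
risk, unhelmeted cyclists = 23/138 = 0.1667
RR = 0.1020 / 0.1667 = 0.612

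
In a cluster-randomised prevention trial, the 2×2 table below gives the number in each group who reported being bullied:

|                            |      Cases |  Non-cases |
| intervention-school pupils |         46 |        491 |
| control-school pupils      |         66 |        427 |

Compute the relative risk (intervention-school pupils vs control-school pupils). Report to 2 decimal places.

RR ≈ 0.64

risk, intervention-school pupils = 46/537 = 0.0857
risk, control-school pupils = 66/493 = 0.1339
RR = 0.0857 / 0.1339 = 0.64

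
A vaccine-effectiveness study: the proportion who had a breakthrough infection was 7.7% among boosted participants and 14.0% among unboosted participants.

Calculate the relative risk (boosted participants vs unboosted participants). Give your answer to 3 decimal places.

RR = 0.0770 / 0.1400 = 0.550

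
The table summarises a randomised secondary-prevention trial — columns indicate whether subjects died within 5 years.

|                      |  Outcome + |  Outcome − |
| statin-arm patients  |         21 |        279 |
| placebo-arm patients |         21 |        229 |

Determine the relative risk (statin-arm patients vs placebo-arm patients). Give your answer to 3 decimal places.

RR = 0.833

risk, statin-arm patients = 21/300 = 0.0700
risk, placebo-arm patients = 21/250 = 0.0840
RR = 0.0700 / 0.0840 = 0.833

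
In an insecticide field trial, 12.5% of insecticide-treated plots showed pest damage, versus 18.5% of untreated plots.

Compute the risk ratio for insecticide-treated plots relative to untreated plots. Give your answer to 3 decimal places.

RR = 0.1250 / 0.1850 = 0.676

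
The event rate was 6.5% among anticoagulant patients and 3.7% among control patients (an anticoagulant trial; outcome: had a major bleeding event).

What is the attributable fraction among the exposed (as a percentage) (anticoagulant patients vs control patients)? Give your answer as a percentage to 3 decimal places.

AR% = (0.06500 − 0.03700) / 0.06500 = 0.4308 → 43.077%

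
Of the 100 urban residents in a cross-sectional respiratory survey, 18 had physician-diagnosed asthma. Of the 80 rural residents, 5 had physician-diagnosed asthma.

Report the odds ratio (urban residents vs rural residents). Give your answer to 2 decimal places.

OR = (18 × 75) / (82 × 5) = 1350/410 ≈ 3.29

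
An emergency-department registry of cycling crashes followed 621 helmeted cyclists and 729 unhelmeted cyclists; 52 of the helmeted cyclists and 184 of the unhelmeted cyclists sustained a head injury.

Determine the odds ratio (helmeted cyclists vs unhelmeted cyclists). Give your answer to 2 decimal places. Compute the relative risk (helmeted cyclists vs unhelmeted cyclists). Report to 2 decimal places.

OR = (52 × 545) / (569 × 184) = 28340/104696 ≈ 0.27
risk, helmeted cyclists = 52/621 = 0.0837
risk, unhelmeted cyclists = 184/729 = 0.2524
RR = 0.0837 / 0.2524 = 0.33

OR = 0.27; RR = 0.33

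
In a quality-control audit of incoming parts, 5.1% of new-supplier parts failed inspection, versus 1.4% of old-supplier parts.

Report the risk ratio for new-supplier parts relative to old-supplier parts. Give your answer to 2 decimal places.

RR = 0.05100 / 0.01400 = 3.64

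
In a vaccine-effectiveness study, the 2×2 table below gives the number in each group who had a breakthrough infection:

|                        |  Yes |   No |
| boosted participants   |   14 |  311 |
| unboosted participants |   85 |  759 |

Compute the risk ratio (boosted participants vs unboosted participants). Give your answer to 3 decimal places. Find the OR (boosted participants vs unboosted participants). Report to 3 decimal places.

risk, boosted participants = 14/325 = 0.04308
risk, unboosted participants = 85/844 = 0.10071
RR = 0.04308 / 0.10071 = 0.428
OR = (14 × 759) / (311 × 85) = 10626/26435 ≈ 0.402

RR = 0.428; OR = 0.402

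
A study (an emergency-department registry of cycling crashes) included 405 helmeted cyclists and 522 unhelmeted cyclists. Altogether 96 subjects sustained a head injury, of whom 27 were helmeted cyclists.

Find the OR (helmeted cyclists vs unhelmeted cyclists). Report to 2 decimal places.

OR: 0.47

helmeted cyclists without the outcome: 405 − 27 = 378
unhelmeted cyclists with the outcome: 96 − 27 = 69
unhelmeted cyclists without the outcome: 522 − 69 = 453
odds, helmeted cyclists = 27/378 = 0.0714
odds, unhelmeted cyclists = 69/453 = 0.1523
OR = 0.0714 / 0.1523 = 0.47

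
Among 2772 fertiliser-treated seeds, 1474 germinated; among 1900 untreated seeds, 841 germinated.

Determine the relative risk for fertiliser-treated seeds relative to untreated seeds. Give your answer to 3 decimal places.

1.201

risk, fertiliser-treated seeds = 1474/2772 = 0.5317
risk, untreated seeds = 841/1900 = 0.4426
RR = 0.5317 / 0.4426 = 1.201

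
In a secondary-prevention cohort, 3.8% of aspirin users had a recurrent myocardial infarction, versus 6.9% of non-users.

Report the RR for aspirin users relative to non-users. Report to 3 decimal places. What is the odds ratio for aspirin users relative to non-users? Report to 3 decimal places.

RR = 0.551; OR = 0.533

RR = 0.03800 / 0.06900 = 0.551
odds, aspirin users = 0.03800/0.96200 = 0.03950
odds, non-users = 0.06900/0.93100 = 0.07411
OR = 0.03950 / 0.07411 = 0.533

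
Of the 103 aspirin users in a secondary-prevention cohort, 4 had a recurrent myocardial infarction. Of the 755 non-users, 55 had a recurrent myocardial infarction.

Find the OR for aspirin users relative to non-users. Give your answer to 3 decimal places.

odds, aspirin users = 4/99 = 0.04040
odds, non-users = 55/700 = 0.07857
OR = 0.04040 / 0.07857 = 0.514

0.514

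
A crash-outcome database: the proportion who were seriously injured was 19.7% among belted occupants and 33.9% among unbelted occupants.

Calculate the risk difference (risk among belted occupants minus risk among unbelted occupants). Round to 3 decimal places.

risk difference = 0.1970 − 0.3390 = -0.142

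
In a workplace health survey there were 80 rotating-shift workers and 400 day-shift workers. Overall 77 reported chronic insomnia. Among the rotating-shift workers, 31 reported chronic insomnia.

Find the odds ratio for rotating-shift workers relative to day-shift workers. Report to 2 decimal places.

rotating-shift workers without the outcome: 80 − 31 = 49
day-shift workers with the outcome: 77 − 31 = 46
day-shift workers without the outcome: 400 − 46 = 354
OR = (31 × 354) / (49 × 46) = 10974/2254 ≈ 4.87

4.87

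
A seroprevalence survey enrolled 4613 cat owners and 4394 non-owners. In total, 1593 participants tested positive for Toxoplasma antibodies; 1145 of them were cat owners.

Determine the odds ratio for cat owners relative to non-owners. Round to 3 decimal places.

OR ≈ 2.908

cat owners without the outcome: 4613 − 1145 = 3468
non-owners with the outcome: 1593 − 1145 = 448
non-owners without the outcome: 4394 − 448 = 3946
OR = (1145 × 3946) / (3468 × 448) = 4518170/1553664 ≈ 2.908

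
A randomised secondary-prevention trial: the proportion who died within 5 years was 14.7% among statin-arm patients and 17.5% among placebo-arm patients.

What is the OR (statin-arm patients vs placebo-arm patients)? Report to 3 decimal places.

OR = 0.812

odds, statin-arm patients = 0.1470/0.8530 = 0.1723
odds, placebo-arm patients = 0.1750/0.8250 = 0.2121
OR = 0.1723 / 0.2121 = 0.812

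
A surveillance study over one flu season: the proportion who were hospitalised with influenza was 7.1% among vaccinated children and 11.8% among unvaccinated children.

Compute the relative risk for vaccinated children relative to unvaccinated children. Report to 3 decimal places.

RR = 0.0710 / 0.1180 = 0.602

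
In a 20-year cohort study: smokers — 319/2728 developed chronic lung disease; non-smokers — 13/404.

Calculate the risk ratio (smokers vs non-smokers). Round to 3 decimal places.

RR ≈ 3.634

risk, smokers = 319/2728 = 0.11694
risk, non-smokers = 13/404 = 0.03218
RR = 0.11694 / 0.03218 = 3.634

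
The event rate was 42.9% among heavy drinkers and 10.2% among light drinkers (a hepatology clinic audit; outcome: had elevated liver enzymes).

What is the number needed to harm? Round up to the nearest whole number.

absolute risk difference = 0.327000
1 / 0.327000 = 3.058 → round up → 4

4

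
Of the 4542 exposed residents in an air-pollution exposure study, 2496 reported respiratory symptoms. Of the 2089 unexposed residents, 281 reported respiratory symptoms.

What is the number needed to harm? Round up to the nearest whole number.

3

risk, exposed residents = 2496/4542 = 0.549538
risk, unexposed residents = 281/2089 = 0.134514
absolute risk difference = 0.415024
1 / 0.415024 = 2.409 → round up → 3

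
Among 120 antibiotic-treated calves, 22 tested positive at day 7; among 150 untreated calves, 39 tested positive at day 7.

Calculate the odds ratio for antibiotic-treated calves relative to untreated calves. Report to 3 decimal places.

OR = (22 × 111) / (98 × 39) = 2442/3822 ≈ 0.639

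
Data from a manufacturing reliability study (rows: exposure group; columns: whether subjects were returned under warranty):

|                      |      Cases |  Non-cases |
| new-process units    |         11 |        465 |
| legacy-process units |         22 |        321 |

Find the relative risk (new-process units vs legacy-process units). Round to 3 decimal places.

RR: 0.360

risk, new-process units = 11/476 = 0.02311
risk, legacy-process units = 22/343 = 0.06414
RR = 0.02311 / 0.06414 = 0.360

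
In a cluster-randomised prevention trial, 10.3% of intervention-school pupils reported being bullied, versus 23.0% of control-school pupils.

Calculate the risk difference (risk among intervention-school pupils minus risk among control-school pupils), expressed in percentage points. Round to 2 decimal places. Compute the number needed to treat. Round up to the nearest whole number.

risk difference = 0.1030 − 0.2300 = -0.1270 → -12.70 percentage points
absolute risk difference = 0.127000
1 / 0.127000 = 7.874 → round up → 8

RD = -12.70; NNT = 8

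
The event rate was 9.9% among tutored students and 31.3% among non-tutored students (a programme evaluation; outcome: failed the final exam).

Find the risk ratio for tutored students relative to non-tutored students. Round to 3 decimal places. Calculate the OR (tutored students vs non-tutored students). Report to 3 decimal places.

RR = 0.0990 / 0.3130 = 0.316
odds, tutored students = 0.0990/0.9010 = 0.1099
odds, non-tutored students = 0.3130/0.6870 = 0.4556
OR = 0.1099 / 0.4556 = 0.241

RR = 0.316; OR = 0.241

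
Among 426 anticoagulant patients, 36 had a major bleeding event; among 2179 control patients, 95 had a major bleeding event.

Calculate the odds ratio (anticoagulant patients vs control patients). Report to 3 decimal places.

OR = (36 × 2084) / (390 × 95) = 75024/37050 ≈ 2.025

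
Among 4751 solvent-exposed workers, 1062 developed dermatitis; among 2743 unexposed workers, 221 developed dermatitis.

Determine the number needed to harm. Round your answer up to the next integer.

7

risk, solvent-exposed workers = 1062/4751 = 0.223532
risk, unexposed workers = 221/2743 = 0.080569
absolute risk difference = 0.142963
1 / 0.142963 = 6.995 → round up → 7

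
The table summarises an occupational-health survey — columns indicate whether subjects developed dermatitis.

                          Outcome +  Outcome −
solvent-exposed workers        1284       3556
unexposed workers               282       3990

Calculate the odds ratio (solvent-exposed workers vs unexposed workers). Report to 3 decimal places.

OR = (1284 × 3990) / (3556 × 282) = 5123160/1002792 ≈ 5.109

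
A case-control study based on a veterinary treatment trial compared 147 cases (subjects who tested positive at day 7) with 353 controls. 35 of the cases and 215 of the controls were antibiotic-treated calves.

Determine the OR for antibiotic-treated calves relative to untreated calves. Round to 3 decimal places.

OR = 0.201

odds, antibiotic-treated calves = 35/215 = 0.1628
odds, untreated calves = 112/138 = 0.8116
OR = 0.1628 / 0.8116 = 0.201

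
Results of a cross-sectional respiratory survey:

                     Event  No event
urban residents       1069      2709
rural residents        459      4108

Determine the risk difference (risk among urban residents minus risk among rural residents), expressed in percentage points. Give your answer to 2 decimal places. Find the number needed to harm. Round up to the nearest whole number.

risk, urban residents = 1069/3778 = 0.2830
risk, rural residents = 459/4567 = 0.1005
risk difference = 0.2830 − 0.1005 = 0.1825 → 18.25 percentage points
absolute risk difference = 0.182450
1 / 0.182450 = 5.481 → round up → 6

RD = 18.25; NNH = 6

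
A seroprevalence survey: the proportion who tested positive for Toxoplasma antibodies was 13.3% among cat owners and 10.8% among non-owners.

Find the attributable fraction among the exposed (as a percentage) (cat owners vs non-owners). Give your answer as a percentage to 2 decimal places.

AR% = (0.1330 − 0.1080) / 0.1330 = 0.1880 → 18.80%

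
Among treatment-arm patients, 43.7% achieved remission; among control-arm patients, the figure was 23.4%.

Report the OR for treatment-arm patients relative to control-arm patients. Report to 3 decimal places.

odds, treatment-arm patients = 0.4370/0.5630 = 0.7762
odds, control-arm patients = 0.2340/0.7660 = 0.3055
OR = 0.7762 / 0.3055 = 2.541

OR ≈ 2.541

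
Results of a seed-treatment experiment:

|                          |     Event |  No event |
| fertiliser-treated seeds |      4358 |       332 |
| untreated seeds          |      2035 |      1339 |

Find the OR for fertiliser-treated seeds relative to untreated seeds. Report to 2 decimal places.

OR = (4358 × 1339) / (332 × 2035) = 5835362/675620 ≈ 8.64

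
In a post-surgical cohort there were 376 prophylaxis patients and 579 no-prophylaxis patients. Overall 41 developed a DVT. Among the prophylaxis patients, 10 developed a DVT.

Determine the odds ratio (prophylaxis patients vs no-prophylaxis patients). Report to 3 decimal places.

prophylaxis patients without the outcome: 376 − 10 = 366
no-prophylaxis patients with the outcome: 41 − 10 = 31
no-prophylaxis patients without the outcome: 579 − 31 = 548
OR = (10 × 548) / (366 × 31) = 5480/11346 ≈ 0.483

OR: 0.483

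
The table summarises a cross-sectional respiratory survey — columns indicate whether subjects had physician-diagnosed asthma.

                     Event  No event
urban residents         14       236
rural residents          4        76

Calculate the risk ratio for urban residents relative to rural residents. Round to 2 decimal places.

1.12

risk, urban residents = 14/250 = 0.0560
risk, rural residents = 4/80 = 0.0500
RR = 0.0560 / 0.0500 = 1.12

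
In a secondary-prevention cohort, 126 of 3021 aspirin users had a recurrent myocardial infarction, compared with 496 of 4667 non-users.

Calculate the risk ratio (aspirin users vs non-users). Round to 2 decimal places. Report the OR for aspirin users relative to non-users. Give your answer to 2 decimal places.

RR = 0.39; OR = 0.37

risk, aspirin users = 126/3021 = 0.04171
risk, non-users = 496/4667 = 0.10628
RR = 0.04171 / 0.10628 = 0.39
OR = (126 × 4171) / (2895 × 496) = 525546/1435920 ≈ 0.37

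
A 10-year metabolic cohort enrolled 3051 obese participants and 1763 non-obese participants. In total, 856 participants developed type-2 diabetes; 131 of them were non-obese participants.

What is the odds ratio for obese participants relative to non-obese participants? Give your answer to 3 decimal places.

obese participants with the outcome: 856 − 131 = 725
obese participants without the outcome: 3051 − 725 = 2326
non-obese participants without the outcome: 1763 − 131 = 1632
OR = (725 × 1632) / (2326 × 131) = 1183200/304706 ≈ 3.883

OR: 3.883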